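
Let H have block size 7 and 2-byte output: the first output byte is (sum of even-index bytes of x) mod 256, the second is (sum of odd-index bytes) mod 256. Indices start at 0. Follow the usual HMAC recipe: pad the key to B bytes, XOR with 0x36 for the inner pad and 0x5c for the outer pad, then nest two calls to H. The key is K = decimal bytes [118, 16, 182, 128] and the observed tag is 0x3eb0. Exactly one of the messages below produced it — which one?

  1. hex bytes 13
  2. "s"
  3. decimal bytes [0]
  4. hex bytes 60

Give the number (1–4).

Key decimal bytes [118, 16, 182, 128] = 76 10 b6 80 is 4 bytes ≤ B = 7; zero-pad to 7 bytes: K' = 76 10 b6 80 00 00 00.
K' ⊕ ipad = 40 26 80 b6 36 36 36; K' ⊕ opad = 2a 4c ea dc 5c 5c 5c.
m1: inner = H(40 26 80 b6 36 36 36 13) = 2c 25; tag = H(2a 4c ea dc 5c 5c 5c 2c 25) = f1b0
m2: inner = H(40 26 80 b6 36 36 36 73) = 2c 85; tag = H(2a 4c ea dc 5c 5c 5c 2c 85) = 51b0
m3: inner = H(40 26 80 b6 36 36 36 00) = 2c 12; tag = H(2a 4c ea dc 5c 5c 5c 2c 12) = deb0
m4: inner = H(40 26 80 b6 36 36 36 60) = 2c 72; tag = H(2a 4c ea dc 5c 5c 5c 2c 72) = 3eb0 ← matches

4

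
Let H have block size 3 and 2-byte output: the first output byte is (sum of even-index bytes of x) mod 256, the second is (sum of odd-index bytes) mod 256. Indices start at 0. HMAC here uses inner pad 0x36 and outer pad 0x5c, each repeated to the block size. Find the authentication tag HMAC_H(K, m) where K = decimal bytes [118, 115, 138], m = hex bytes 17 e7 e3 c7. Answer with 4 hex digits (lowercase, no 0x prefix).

Key decimal bytes [118, 115, 138] = 76 73 8a is exactly B = 3 bytes: K' = 76 73 8a.
K' ⊕ ipad = 40 45 bc.  K' ⊕ opad = 2a 2f d6.
Inner input = (K'⊕ipad) ∥ m = 40 45 bc ∥ 17 e7 e3 c7.
Inner hash: even-index sum = 682 mod 256 = 170; odd-index sum = 319 mod 256 = 63 → aa 3f.
Outer input = (K'⊕opad) ∥ inner = 2a 2f d6 ∥ aa 3f.
Outer hash (tag): even-index sum = 319 mod 256 = 63; odd-index sum = 217 mod 256 = 217 → 3f d9.

3fd9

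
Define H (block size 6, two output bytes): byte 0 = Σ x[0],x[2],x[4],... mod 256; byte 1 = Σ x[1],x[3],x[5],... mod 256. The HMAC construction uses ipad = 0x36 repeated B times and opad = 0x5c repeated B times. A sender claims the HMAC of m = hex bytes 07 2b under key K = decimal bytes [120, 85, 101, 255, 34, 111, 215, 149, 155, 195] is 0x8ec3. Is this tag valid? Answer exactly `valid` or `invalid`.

Key decimal bytes [120, 85, 101, 255, 34, 111, 215, 149, 155, 195] = 78 55 65 ff 22 6f d7 95 9b c3 is 10 bytes > B = 6, so hash it first: H(key) = 71 1b, then zero-pad to 6 bytes: K' = 71 1b 00 00 00 00.
K' ⊕ ipad = 47 2d 36 36 36 36; K' ⊕ opad = 2d 47 5c 5c 5c 5c.
Inner hash: even-index sum = 186 mod 256 = 186; odd-index sum = 196 mod 256 = 196 → ba c4.
Outer hash (recomputed tag): even-index sum = 415 mod 256 = 159; odd-index sum = 451 mod 256 = 195 → 9f c3.
Recomputed tag = 9fc3; claimed = 8ec3 → mismatch.

invalid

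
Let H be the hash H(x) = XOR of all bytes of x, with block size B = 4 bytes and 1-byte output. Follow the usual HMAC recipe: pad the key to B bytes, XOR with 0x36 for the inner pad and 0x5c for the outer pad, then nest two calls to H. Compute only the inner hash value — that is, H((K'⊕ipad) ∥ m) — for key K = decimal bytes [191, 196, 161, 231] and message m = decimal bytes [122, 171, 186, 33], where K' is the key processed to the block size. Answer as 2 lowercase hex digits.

Key decimal bytes [191, 196, 161, 231] = bf c4 a1 e7 is exactly B = 4 bytes: K' = bf c4 a1 e7.
K' ⊕ ipad = 89 f2 97 d1.
Inner input = 89 f2 97 d1 ∥ 7a ab ba 21.
Inner hash: XOR 89⊕f2⊕97⊕d1⊕7a⊕ab⊕ba⊕21 = 77.

77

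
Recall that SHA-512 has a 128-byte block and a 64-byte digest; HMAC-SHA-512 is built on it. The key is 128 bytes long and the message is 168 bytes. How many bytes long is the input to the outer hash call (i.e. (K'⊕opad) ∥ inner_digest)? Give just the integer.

192

Key is 128 ≤ 128 bytes, zero-padded: |K'| = 128.
Outer input = (K'⊕opad) ∥ H(inner) → 128 + 64 = 192 bytes.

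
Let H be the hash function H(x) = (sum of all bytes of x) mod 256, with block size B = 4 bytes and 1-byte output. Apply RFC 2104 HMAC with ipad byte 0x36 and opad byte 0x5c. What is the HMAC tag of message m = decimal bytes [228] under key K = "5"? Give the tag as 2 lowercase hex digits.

Key "5" = 35 is 1 byte ≤ B = 4; zero-pad to 4 bytes: K' = 35 00 00 00.
K' ⊕ ipad = 03 36 36 36.  K' ⊕ opad = 69 5c 5c 5c.
Inner input = (K'⊕ipad) ∥ m = 03 36 36 36 ∥ e4.
Inner hash: sum = 3+54+54+54+228 = 393; mod 256 = 137 → 89.
Outer input = (K'⊕opad) ∥ inner = 69 5c 5c 5c ∥ 89.
Outer hash (tag): sum = 105+92+92+92+137 = 518; mod 256 = 6 → 06.

06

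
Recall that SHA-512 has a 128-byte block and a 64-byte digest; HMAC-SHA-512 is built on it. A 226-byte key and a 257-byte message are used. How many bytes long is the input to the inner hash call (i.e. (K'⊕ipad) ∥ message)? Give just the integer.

385

Key is 226 > 128 bytes, so it is hashed to 64 bytes then zero-padded to 128: |K'| = 128.
Inner input = (K'⊕ipad) ∥ m → 128 + 257 = 385 bytes.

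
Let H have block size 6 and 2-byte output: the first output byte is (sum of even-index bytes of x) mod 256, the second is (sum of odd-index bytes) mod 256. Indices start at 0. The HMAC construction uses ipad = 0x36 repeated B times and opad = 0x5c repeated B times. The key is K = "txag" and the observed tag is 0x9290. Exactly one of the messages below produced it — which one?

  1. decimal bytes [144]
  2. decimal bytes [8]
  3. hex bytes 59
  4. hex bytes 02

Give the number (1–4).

Key "txag" = 74 78 61 67 is 4 bytes ≤ B = 6; zero-pad to 6 bytes: K' = 74 78 61 67 00 00.
K' ⊕ ipad = 42 4e 57 51 36 36; K' ⊕ opad = 28 24 3d 3b 5c 5c.
m1: inner = H(42 4e 57 51 36 36 90) = 5f d5; tag = H(28 24 3d 3b 5c 5c 5f d5) = 2090
m2: inner = H(42 4e 57 51 36 36 08) = d7 d5; tag = H(28 24 3d 3b 5c 5c d7 d5) = 9890
m3: inner = H(42 4e 57 51 36 36 59) = 28 d5; tag = H(28 24 3d 3b 5c 5c 28 d5) = e990
m4: inner = H(42 4e 57 51 36 36 02) = d1 d5; tag = H(28 24 3d 3b 5c 5c d1 d5) = 9290 ← matches

4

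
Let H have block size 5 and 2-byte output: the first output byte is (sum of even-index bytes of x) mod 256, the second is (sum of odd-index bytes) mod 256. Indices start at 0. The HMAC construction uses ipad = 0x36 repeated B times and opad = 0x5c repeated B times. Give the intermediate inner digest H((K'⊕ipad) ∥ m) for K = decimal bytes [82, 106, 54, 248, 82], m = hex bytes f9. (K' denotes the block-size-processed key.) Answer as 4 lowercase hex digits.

Key decimal bytes [82, 106, 54, 248, 82] = 52 6a 36 f8 52 is exactly B = 5 bytes: K' = 52 6a 36 f8 52.
K' ⊕ ipad = 64 5c 00 ce 64.
Inner input = 64 5c 00 ce 64 ∥ f9.
Inner hash: even-index sum = 200 mod 256 = 200; odd-index sum = 547 mod 256 = 35 → c8 23.

c823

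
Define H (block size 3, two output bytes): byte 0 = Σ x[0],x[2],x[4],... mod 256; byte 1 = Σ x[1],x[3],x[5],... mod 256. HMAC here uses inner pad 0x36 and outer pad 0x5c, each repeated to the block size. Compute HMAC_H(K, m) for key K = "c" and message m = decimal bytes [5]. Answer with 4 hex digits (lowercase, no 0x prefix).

d6e7

Key "c" = 63 is 1 byte ≤ B = 3; zero-pad to 3 bytes: K' = 63 00 00.
K' ⊕ ipad = 55 36 36.  K' ⊕ opad = 3f 5c 5c.
Inner input = (K'⊕ipad) ∥ m = 55 36 36 ∥ 05.
Inner hash: even-index sum = 139 mod 256 = 139; odd-index sum = 59 mod 256 = 59 → 8b 3b.
Outer input = (K'⊕opad) ∥ inner = 3f 5c 5c ∥ 8b 3b.
Outer hash (tag): even-index sum = 214 mod 256 = 214; odd-index sum = 231 mod 256 = 231 → d6 e7.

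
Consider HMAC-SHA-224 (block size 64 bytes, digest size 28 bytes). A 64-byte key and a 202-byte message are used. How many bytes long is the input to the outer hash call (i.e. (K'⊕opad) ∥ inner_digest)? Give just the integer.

92

Key is 64 ≤ 64 bytes, zero-padded: |K'| = 64.
Outer input = (K'⊕opad) ∥ H(inner) → 64 + 28 = 92 bytes.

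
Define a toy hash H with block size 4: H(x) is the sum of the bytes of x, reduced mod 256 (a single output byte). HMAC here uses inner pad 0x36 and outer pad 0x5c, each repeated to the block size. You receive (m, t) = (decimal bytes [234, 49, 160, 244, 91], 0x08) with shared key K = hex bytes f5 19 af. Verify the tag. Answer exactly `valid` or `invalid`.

valid

Key hex bytes f5 19 af is 3 bytes ≤ B = 4; zero-pad to 4 bytes: K' = f5 19 af 00.
K' ⊕ ipad = c3 2f 99 36; K' ⊕ opad = a9 45 f3 5c.
Inner hash: sum = 195+47+153+54+234+49+160+244+91 = 1227; mod 256 = 203 → cb.
Outer hash (recomputed tag): sum = 169+69+243+92+203 = 776; mod 256 = 8 → 08.
Recomputed tag = 08; claimed = 08 → match.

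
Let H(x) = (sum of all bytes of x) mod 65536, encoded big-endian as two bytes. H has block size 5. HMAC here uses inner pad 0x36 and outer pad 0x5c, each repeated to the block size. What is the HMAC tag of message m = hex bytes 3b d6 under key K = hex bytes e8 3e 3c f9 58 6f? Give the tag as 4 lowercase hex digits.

02ee

Key hex bytes e8 3e 3c f9 58 6f is 6 bytes > B = 5, so hash it first: H(key) = 03 22, then zero-pad to 5 bytes: K' = 03 22 00 00 00.
K' ⊕ ipad = 35 14 36 36 36.  K' ⊕ opad = 5f 7e 5c 5c 5c.
Inner input = (K'⊕ipad) ∥ m = 35 14 36 36 36 ∥ 3b d6.
Inner hash: sum = 53+20+54+54+54+59+214 = 508 → 01 fc.
Outer input = (K'⊕opad) ∥ inner = 5f 7e 5c 5c 5c ∥ 01 fc.
Outer hash (tag): sum = 95+126+92+92+92+1+252 = 750 → 02 ee.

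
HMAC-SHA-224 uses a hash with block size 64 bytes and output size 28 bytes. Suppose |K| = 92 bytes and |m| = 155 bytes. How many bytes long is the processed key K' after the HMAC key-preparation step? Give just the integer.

Key is 92 > 64 bytes, so it is hashed to 28 bytes then zero-padded to 64: |K'| = 64.

64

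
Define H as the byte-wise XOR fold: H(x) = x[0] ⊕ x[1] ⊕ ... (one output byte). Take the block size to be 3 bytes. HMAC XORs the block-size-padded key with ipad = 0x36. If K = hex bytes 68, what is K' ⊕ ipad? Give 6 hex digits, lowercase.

Key hex bytes 68 is 1 byte ≤ B = 3; zero-pad to 3 bytes: K' = 68 00 00.
XOR each byte with 0x36: 68⊕36=5e, 00⊕36=36, 00⊕36=36.

5e3636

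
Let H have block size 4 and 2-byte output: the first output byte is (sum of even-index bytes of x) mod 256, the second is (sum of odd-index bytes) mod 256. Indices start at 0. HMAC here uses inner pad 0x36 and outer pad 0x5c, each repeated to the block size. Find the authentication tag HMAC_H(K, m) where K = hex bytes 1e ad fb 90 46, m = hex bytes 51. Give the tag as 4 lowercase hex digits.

4ffe

Key hex bytes 1e ad fb 90 46 is 5 bytes > B = 4, so hash it first: H(key) = 5f 3d, then zero-pad to 4 bytes: K' = 5f 3d 00 00.
K' ⊕ ipad = 69 0b 36 36.  K' ⊕ opad = 03 61 5c 5c.
Inner input = (K'⊕ipad) ∥ m = 69 0b 36 36 ∥ 51.
Inner hash: even-index sum = 240 mod 256 = 240; odd-index sum = 65 mod 256 = 65 → f0 41.
Outer input = (K'⊕opad) ∥ inner = 03 61 5c 5c ∥ f0 41.
Outer hash (tag): even-index sum = 335 mod 256 = 79; odd-index sum = 254 mod 256 = 254 → 4f fe.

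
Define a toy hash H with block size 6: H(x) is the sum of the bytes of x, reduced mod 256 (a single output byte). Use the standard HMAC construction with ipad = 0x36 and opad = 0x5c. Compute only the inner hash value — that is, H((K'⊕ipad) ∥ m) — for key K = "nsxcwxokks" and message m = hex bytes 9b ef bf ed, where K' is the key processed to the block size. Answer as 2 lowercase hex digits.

Key "nsxcwxokks" = 6e 73 78 63 77 78 6f 6b 6b 73 is 10 bytes > B = 6, so hash it first: H(key) = 63, then zero-pad to 6 bytes: K' = 63 00 00 00 00 00.
K' ⊕ ipad = 55 36 36 36 36 36.
Inner input = 55 36 36 36 36 36 ∥ 9b ef bf ed.
Inner hash: sum = 85+54+54+54+54+54+155+239+191+237 = 1177; mod 256 = 153 → 99.

99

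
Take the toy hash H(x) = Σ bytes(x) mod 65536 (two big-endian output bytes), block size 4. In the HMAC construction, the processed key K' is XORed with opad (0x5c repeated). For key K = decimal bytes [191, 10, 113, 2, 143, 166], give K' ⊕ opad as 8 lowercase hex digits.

5e2d5c5c

Key decimal bytes [191, 10, 113, 2, 143, 166] = bf 0a 71 02 8f a6 is 6 bytes > B = 4, so hash it first: H(key) = 02 71, then zero-pad to 4 bytes: K' = 02 71 00 00.
XOR each byte with 0x5c: 02⊕5c=5e, 71⊕5c=2d, 00⊕5c=5c, 00⊕5c=5c.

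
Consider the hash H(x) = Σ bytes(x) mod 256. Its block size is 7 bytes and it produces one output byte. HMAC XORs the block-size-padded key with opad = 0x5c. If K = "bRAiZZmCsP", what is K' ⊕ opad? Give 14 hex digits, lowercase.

d95c5c5c5c5c5c

Key "bRAiZZmCsP" = 62 52 41 69 5a 5a 6d 43 73 50 is 10 bytes > B = 7, so hash it first: H(key) = 85, then zero-pad to 7 bytes: K' = 85 00 00 00 00 00 00.
XOR each byte with 0x5c: 85⊕5c=d9, 00⊕5c=5c, 00⊕5c=5c, 00⊕5c=5c, 00⊕5c=5c, 00⊕5c=5c, 00⊕5c=5c.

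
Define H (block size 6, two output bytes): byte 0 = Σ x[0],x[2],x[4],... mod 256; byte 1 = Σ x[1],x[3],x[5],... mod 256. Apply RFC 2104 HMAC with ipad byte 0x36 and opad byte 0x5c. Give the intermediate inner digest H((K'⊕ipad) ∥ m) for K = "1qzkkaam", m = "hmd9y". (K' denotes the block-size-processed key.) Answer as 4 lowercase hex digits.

Key "1qzkkaam" = 31 71 7a 6b 6b 61 61 6d is 8 bytes > B = 6, so hash it first: H(key) = 77 aa, then zero-pad to 6 bytes: K' = 77 aa 00 00 00 00.
K' ⊕ ipad = 41 9c 36 36 36 36.
Inner input = 41 9c 36 36 36 36 ∥ 68 6d 64 39 79.
Inner hash: even-index sum = 498 mod 256 = 242; odd-index sum = 430 mod 256 = 174 → f2 ae.

f2ae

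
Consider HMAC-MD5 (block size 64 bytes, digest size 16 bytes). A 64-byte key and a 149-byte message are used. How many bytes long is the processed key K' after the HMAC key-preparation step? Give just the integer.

64

Key is 64 ≤ 64 bytes, zero-padded: |K'| = 64.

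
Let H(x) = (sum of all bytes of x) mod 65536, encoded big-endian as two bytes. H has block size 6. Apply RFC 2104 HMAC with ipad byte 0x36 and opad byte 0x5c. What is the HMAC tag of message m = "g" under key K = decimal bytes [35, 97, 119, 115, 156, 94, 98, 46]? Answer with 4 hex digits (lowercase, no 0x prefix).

02b5

Key decimal bytes [35, 97, 119, 115, 156, 94, 98, 46] = 23 61 77 73 9c 5e 62 2e is 8 bytes > B = 6, so hash it first: H(key) = 02 f8, then zero-pad to 6 bytes: K' = 02 f8 00 00 00 00.
K' ⊕ ipad = 34 ce 36 36 36 36.  K' ⊕ opad = 5e a4 5c 5c 5c 5c.
Inner input = (K'⊕ipad) ∥ m = 34 ce 36 36 36 36 ∥ 67.
Inner hash: sum = 52+206+54+54+54+54+103 = 577 → 02 41.
Outer input = (K'⊕opad) ∥ inner = 5e a4 5c 5c 5c 5c ∥ 02 41.
Outer hash (tag): sum = 94+164+92+92+92+92+2+65 = 693 → 02 b5.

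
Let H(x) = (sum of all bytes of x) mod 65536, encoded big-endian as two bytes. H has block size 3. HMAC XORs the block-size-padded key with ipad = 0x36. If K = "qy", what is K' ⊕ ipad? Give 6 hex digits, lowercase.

Key "qy" = 71 79 is 2 bytes ≤ B = 3; zero-pad to 3 bytes: K' = 71 79 00.
XOR each byte with 0x36: 71⊕36=47, 79⊕36=4f, 00⊕36=36.

474f36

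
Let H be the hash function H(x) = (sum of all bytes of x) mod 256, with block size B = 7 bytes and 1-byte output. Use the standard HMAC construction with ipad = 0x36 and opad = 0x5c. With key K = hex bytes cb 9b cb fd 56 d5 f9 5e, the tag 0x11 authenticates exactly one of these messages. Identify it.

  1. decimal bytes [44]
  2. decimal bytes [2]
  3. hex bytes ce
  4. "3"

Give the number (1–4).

Key hex bytes cb 9b cb fd 56 d5 f9 5e is 8 bytes > B = 7, so hash it first: H(key) = b0, then zero-pad to 7 bytes: K' = b0 00 00 00 00 00 00.
K' ⊕ ipad = 86 36 36 36 36 36 36; K' ⊕ opad = ec 5c 5c 5c 5c 5c 5c.
m1: inner = H(86 36 36 36 36 36 36 2c) = f6; tag = H(ec 5c 5c 5c 5c 5c 5c f6) = 0a
m2: inner = H(86 36 36 36 36 36 36 02) = cc; tag = H(ec 5c 5c 5c 5c 5c 5c cc) = e0
m3: inner = H(86 36 36 36 36 36 36 ce) = 98; tag = H(ec 5c 5c 5c 5c 5c 5c 98) = ac
m4: inner = H(86 36 36 36 36 36 36 33) = fd; tag = H(ec 5c 5c 5c 5c 5c 5c fd) = 11 ← matches

4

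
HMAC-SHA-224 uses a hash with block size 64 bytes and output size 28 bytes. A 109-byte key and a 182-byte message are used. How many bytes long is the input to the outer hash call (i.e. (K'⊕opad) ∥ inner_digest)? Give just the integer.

92

Key is 109 > 64 bytes, so it is hashed to 28 bytes then zero-padded to 64: |K'| = 64.
Outer input = (K'⊕opad) ∥ H(inner) → 64 + 28 = 92 bytes.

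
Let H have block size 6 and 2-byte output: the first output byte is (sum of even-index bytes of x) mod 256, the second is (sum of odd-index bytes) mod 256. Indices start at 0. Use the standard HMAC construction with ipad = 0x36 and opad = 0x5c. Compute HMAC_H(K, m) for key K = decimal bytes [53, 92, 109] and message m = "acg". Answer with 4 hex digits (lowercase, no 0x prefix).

52f1

Key decimal bytes [53, 92, 109] = 35 5c 6d is 3 bytes ≤ B = 6; zero-pad to 6 bytes: K' = 35 5c 6d 00 00 00.
K' ⊕ ipad = 03 6a 5b 36 36 36.  K' ⊕ opad = 69 00 31 5c 5c 5c.
Inner input = (K'⊕ipad) ∥ m = 03 6a 5b 36 36 36 ∥ 61 63 67.
Inner hash: even-index sum = 348 mod 256 = 92; odd-index sum = 313 mod 256 = 57 → 5c 39.
Outer input = (K'⊕opad) ∥ inner = 69 00 31 5c 5c 5c ∥ 5c 39.
Outer hash (tag): even-index sum = 338 mod 256 = 82; odd-index sum = 241 mod 256 = 241 → 52 f1.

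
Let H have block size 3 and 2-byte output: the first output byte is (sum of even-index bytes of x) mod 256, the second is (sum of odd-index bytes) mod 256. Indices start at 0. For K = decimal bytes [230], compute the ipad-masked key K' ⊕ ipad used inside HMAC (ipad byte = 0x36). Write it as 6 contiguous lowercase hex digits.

d03636

Key decimal bytes [230] = e6 is 1 byte ≤ B = 3; zero-pad to 3 bytes: K' = e6 00 00.
XOR each byte with 0x36: e6⊕36=d0, 00⊕36=36, 00⊕36=36.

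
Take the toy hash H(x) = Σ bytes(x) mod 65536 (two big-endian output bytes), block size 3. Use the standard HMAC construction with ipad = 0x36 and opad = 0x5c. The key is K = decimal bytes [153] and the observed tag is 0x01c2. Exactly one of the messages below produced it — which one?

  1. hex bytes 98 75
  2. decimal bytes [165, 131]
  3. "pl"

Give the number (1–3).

2

Key decimal bytes [153] = 99 is 1 byte ≤ B = 3; zero-pad to 3 bytes: K' = 99 00 00.
K' ⊕ ipad = af 36 36; K' ⊕ opad = c5 5c 5c.
m1: inner = H(af 36 36 98 75) = 02 28; tag = H(c5 5c 5c 02 28) = 01a7
m2: inner = H(af 36 36 a5 83) = 02 43; tag = H(c5 5c 5c 02 43) = 01c2 ← matches
m3: inner = H(af 36 36 70 6c) = 01 f7; tag = H(c5 5c 5c 01 f7) = 0275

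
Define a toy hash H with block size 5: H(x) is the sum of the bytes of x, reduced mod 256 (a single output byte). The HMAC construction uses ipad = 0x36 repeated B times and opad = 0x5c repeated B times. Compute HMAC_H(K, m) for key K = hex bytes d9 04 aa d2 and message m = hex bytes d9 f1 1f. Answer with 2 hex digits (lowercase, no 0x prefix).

Key hex bytes d9 04 aa d2 is 4 bytes ≤ B = 5; zero-pad to 5 bytes: K' = d9 04 aa d2 00.
K' ⊕ ipad = ef 32 9c e4 36.  K' ⊕ opad = 85 58 f6 8e 5c.
Inner input = (K'⊕ipad) ∥ m = ef 32 9c e4 36 ∥ d9 f1 1f.
Inner hash: sum = 239+50+156+228+54+217+241+31 = 1216; mod 256 = 192 → c0.
Outer input = (K'⊕opad) ∥ inner = 85 58 f6 8e 5c ∥ c0.
Outer hash (tag): sum = 133+88+246+142+92+192 = 893; mod 256 = 125 → 7d.

7d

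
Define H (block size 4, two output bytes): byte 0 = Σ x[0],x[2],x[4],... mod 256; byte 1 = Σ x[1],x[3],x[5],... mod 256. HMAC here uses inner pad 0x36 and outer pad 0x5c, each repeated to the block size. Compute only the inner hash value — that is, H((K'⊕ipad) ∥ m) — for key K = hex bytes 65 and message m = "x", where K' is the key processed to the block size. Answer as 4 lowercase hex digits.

016c

Key hex bytes 65 is 1 byte ≤ B = 4; zero-pad to 4 bytes: K' = 65 00 00 00.
K' ⊕ ipad = 53 36 36 36.
Inner input = 53 36 36 36 ∥ 78.
Inner hash: even-index sum = 257 mod 256 = 1; odd-index sum = 108 mod 256 = 108 → 01 6c.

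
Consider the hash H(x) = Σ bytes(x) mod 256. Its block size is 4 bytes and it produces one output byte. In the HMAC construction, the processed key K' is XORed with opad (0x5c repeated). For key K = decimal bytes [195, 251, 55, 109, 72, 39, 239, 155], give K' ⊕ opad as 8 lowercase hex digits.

Key decimal bytes [195, 251, 55, 109, 72, 39, 239, 155] = c3 fb 37 6d 48 27 ef 9b is 8 bytes > B = 4, so hash it first: H(key) = 5b, then zero-pad to 4 bytes: K' = 5b 00 00 00.
XOR each byte with 0x5c: 5b⊕5c=07, 00⊕5c=5c, 00⊕5c=5c, 00⊕5c=5c.

075c5c5c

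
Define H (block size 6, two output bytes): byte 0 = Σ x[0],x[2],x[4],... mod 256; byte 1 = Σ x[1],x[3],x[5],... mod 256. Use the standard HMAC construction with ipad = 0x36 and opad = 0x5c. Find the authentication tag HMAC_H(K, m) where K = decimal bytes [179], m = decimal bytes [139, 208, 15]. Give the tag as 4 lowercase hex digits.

Key decimal bytes [179] = b3 is 1 byte ≤ B = 6; zero-pad to 6 bytes: K' = b3 00 00 00 00 00.
K' ⊕ ipad = 85 36 36 36 36 36.  K' ⊕ opad = ef 5c 5c 5c 5c 5c.
Inner input = (K'⊕ipad) ∥ m = 85 36 36 36 36 36 ∥ 8b d0 0f.
Inner hash: even-index sum = 395 mod 256 = 139; odd-index sum = 370 mod 256 = 114 → 8b 72.
Outer input = (K'⊕opad) ∥ inner = ef 5c 5c 5c 5c 5c ∥ 8b 72.
Outer hash (tag): even-index sum = 562 mod 256 = 50; odd-index sum = 390 mod 256 = 134 → 32 86.

3286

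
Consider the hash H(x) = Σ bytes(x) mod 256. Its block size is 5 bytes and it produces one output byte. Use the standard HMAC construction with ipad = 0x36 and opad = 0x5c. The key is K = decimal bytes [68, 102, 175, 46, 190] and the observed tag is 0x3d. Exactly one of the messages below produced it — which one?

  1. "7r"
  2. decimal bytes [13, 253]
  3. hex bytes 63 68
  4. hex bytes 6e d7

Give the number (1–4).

1

Key decimal bytes [68, 102, 175, 46, 190] = 44 66 af 2e be is exactly B = 5 bytes: K' = 44 66 af 2e be.
K' ⊕ ipad = 72 50 99 18 88; K' ⊕ opad = 18 3a f3 72 e2.
m1: inner = H(72 50 99 18 88 37 72) = a4; tag = H(18 3a f3 72 e2 a4) = 3d ← matches
m2: inner = H(72 50 99 18 88 0d fd) = 05; tag = H(18 3a f3 72 e2 05) = 9e
m3: inner = H(72 50 99 18 88 63 68) = c6; tag = H(18 3a f3 72 e2 c6) = 5f
m4: inner = H(72 50 99 18 88 6e d7) = 40; tag = H(18 3a f3 72 e2 40) = d9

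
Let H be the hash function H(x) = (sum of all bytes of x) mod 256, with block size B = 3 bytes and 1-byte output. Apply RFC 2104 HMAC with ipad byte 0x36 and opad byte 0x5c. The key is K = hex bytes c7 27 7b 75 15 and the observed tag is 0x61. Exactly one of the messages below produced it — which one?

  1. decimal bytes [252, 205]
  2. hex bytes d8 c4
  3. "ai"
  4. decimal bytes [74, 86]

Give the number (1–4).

1

Key hex bytes c7 27 7b 75 15 is 5 bytes > B = 3, so hash it first: H(key) = f3, then zero-pad to 3 bytes: K' = f3 00 00.
K' ⊕ ipad = c5 36 36; K' ⊕ opad = af 5c 5c.
m1: inner = H(c5 36 36 fc cd) = fa; tag = H(af 5c 5c fa) = 61 ← matches
m2: inner = H(c5 36 36 d8 c4) = cd; tag = H(af 5c 5c cd) = 34
m3: inner = H(c5 36 36 61 69) = fb; tag = H(af 5c 5c fb) = 62
m4: inner = H(c5 36 36 4a 56) = d1; tag = H(af 5c 5c d1) = 38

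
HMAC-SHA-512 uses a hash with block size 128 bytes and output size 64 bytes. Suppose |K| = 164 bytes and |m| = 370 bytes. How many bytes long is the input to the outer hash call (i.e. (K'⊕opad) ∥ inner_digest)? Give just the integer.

192

Key is 164 > 128 bytes, so it is hashed to 64 bytes then zero-padded to 128: |K'| = 128.
Outer input = (K'⊕opad) ∥ H(inner) → 128 + 64 = 192 bytes.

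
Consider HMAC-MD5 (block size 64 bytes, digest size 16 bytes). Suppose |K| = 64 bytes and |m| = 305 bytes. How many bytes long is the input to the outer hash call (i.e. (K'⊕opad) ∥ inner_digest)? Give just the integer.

Key is 64 ≤ 64 bytes, zero-padded: |K'| = 64.
Outer input = (K'⊕opad) ∥ H(inner) → 64 + 16 = 80 bytes.

80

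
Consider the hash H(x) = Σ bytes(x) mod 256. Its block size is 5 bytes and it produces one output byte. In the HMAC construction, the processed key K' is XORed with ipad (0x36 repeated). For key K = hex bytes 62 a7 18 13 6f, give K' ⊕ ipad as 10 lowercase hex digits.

54912e2559

Key hex bytes 62 a7 18 13 6f is exactly B = 5 bytes: K' = 62 a7 18 13 6f.
XOR each byte with 0x36: 62⊕36=54, a7⊕36=91, 18⊕36=2e, 13⊕36=25, 6f⊕36=59.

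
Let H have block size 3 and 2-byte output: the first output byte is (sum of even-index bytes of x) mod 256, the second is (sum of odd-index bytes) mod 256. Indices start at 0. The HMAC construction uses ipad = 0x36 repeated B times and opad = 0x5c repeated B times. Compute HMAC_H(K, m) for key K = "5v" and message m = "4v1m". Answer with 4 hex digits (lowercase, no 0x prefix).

Key "5v" = 35 76 is 2 bytes ≤ B = 3; zero-pad to 3 bytes: K' = 35 76 00.
K' ⊕ ipad = 03 40 36.  K' ⊕ opad = 69 2a 5c.
Inner input = (K'⊕ipad) ∥ m = 03 40 36 ∥ 34 76 31 6d.
Inner hash: even-index sum = 284 mod 256 = 28; odd-index sum = 165 mod 256 = 165 → 1c a5.
Outer input = (K'⊕opad) ∥ inner = 69 2a 5c ∥ 1c a5.
Outer hash (tag): even-index sum = 362 mod 256 = 106; odd-index sum = 70 mod 256 = 70 → 6a 46.

6a46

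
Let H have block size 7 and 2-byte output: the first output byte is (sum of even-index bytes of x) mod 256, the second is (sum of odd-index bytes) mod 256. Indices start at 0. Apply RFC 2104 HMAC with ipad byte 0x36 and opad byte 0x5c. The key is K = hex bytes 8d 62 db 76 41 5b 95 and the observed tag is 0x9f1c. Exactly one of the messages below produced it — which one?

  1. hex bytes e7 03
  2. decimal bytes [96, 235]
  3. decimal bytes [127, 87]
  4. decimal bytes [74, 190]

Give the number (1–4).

2

Key hex bytes 8d 62 db 76 41 5b 95 is exactly B = 7 bytes: K' = 8d 62 db 76 41 5b 95.
K' ⊕ ipad = bb 54 ed 40 77 6d a3; K' ⊕ opad = d1 3e 87 2a 1d 07 c9.
m1: inner = H(bb 54 ed 40 77 6d a3 e7 03) = c5 e8; tag = H(d1 3e 87 2a 1d 07 c9 c5 e8) = 2634
m2: inner = H(bb 54 ed 40 77 6d a3 60 eb) = ad 61; tag = H(d1 3e 87 2a 1d 07 c9 ad 61) = 9f1c ← matches
m3: inner = H(bb 54 ed 40 77 6d a3 7f 57) = 19 80; tag = H(d1 3e 87 2a 1d 07 c9 19 80) = be88
m4: inner = H(bb 54 ed 40 77 6d a3 4a be) = 80 4b; tag = H(d1 3e 87 2a 1d 07 c9 80 4b) = 89ef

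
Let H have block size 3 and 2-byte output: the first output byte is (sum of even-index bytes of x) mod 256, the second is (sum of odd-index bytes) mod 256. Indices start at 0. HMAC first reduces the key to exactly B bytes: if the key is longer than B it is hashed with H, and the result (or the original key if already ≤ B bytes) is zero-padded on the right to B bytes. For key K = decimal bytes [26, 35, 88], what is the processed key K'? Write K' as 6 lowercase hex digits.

Key decimal bytes [26, 35, 88] = 1a 23 58 is exactly B = 3 bytes: K' = 1a 23 58.

1a2358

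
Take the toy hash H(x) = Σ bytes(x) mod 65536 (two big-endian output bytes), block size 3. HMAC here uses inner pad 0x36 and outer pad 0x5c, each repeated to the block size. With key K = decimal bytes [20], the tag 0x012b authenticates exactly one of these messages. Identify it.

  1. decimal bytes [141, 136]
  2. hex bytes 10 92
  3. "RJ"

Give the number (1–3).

3

Key decimal bytes [20] = 14 is 1 byte ≤ B = 3; zero-pad to 3 bytes: K' = 14 00 00.
K' ⊕ ipad = 22 36 36; K' ⊕ opad = 48 5c 5c.
m1: inner = H(22 36 36 8d 88) = 01 a3; tag = H(48 5c 5c 01 a3) = 01a4
m2: inner = H(22 36 36 10 92) = 01 30; tag = H(48 5c 5c 01 30) = 0131
m3: inner = H(22 36 36 52 4a) = 01 2a; tag = H(48 5c 5c 01 2a) = 012b ← matches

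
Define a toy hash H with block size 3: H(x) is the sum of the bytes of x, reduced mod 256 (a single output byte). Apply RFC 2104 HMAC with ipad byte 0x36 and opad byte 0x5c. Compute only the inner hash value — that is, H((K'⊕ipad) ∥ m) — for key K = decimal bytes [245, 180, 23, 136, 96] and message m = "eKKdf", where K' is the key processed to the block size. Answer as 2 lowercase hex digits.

cf

Key decimal bytes [245, 180, 23, 136, 96] = f5 b4 17 88 60 is 5 bytes > B = 3, so hash it first: H(key) = a8, then zero-pad to 3 bytes: K' = a8 00 00.
K' ⊕ ipad = 9e 36 36.
Inner input = 9e 36 36 ∥ 65 4b 4b 64 66.
Inner hash: sum = 158+54+54+101+75+75+100+102 = 719; mod 256 = 207 → cf.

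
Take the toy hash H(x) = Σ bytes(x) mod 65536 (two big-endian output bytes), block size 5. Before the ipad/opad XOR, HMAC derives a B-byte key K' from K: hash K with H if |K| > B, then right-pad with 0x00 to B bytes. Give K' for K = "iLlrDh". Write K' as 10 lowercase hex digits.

023f000000

|K| = 6 > B = 5, so first hash the key.
H(K): sum = 105+76+108+114+68+104 = 575 → 02 3f.
Zero-pad H(K) = 02 3f to 5 bytes: K' = 02 3f 00 00 00.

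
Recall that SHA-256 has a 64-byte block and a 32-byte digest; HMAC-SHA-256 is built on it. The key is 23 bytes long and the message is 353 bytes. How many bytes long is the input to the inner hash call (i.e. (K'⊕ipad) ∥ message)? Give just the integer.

417

Key is 23 ≤ 64 bytes, zero-padded: |K'| = 64.
Inner input = (K'⊕ipad) ∥ m → 64 + 353 = 417 bytes.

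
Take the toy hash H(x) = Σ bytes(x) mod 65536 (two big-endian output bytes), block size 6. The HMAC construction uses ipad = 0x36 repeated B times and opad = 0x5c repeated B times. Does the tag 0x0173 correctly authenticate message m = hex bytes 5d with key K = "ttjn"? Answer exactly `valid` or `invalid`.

Key "ttjn" = 74 74 6a 6e is 4 bytes ≤ B = 6; zero-pad to 6 bytes: K' = 74 74 6a 6e 00 00.
K' ⊕ ipad = 42 42 5c 58 36 36; K' ⊕ opad = 28 28 36 32 5c 5c.
Inner hash: sum = 66+66+92+88+54+54+93 = 513 → 02 01.
Outer hash (recomputed tag): sum = 40+40+54+50+92+92+2+1 = 371 → 01 73.
Recomputed tag = 0173; claimed = 0173 → match.

valid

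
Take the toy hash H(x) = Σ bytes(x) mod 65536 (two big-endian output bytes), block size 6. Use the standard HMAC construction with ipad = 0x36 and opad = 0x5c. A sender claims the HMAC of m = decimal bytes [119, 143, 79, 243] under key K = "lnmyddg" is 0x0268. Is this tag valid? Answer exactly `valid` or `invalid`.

invalid

Key "lnmyddg" = 6c 6e 6d 79 64 64 67 is 7 bytes > B = 6, so hash it first: H(key) = 02 ef, then zero-pad to 6 bytes: K' = 02 ef 00 00 00 00.
K' ⊕ ipad = 34 d9 36 36 36 36; K' ⊕ opad = 5e b3 5c 5c 5c 5c.
Inner hash: sum = 52+217+54+54+54+54+119+143+79+243 = 1069 → 04 2d.
Outer hash (recomputed tag): sum = 94+179+92+92+92+92+4+45 = 690 → 02 b2.
Recomputed tag = 02b2; claimed = 0268 → mismatch.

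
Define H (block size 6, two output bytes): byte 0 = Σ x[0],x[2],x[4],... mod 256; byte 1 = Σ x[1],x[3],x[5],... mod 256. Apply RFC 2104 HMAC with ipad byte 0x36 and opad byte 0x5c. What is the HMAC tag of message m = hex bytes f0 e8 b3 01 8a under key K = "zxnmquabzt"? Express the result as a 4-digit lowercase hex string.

Key "zxnmquabzt" = 7a 78 6e 6d 71 75 61 62 7a 74 is 10 bytes > B = 6, so hash it first: H(key) = 34 30, then zero-pad to 6 bytes: K' = 34 30 00 00 00 00.
K' ⊕ ipad = 02 06 36 36 36 36.  K' ⊕ opad = 68 6c 5c 5c 5c 5c.
Inner input = (K'⊕ipad) ∥ m = 02 06 36 36 36 36 ∥ f0 e8 b3 01 8a.
Inner hash: even-index sum = 667 mod 256 = 155; odd-index sum = 347 mod 256 = 91 → 9b 5b.
Outer input = (K'⊕opad) ∥ inner = 68 6c 5c 5c 5c 5c ∥ 9b 5b.
Outer hash (tag): even-index sum = 443 mod 256 = 187; odd-index sum = 383 mod 256 = 127 → bb 7f.

bb7f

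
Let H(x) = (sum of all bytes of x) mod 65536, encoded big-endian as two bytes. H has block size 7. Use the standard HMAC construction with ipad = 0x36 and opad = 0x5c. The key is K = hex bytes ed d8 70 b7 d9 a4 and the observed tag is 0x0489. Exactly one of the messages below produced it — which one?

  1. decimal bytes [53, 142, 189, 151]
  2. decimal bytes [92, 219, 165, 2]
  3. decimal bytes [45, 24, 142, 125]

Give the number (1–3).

Key hex bytes ed d8 70 b7 d9 a4 is 6 bytes ≤ B = 7; zero-pad to 7 bytes: K' = ed d8 70 b7 d9 a4 00.
K' ⊕ ipad = db ee 46 81 ef 92 36; K' ⊕ opad = b1 84 2c eb 85 f8 5c.
m1: inner = H(db ee 46 81 ef 92 36 35 8e bd 97) = 06 5e; tag = H(b1 84 2c eb 85 f8 5c 06 5e) = 0489 ← matches
m2: inner = H(db ee 46 81 ef 92 36 5c db a5 02) = 06 25; tag = H(b1 84 2c eb 85 f8 5c 06 25) = 0450
m3: inner = H(db ee 46 81 ef 92 36 2d 18 8e 7d) = 05 97; tag = H(b1 84 2c eb 85 f8 5c 05 97) = 04c1

1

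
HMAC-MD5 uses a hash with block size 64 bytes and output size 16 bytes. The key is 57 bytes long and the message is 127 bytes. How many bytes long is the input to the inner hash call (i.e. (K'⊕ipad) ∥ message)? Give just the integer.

191

Key is 57 ≤ 64 bytes, zero-padded: |K'| = 64.
Inner input = (K'⊕ipad) ∥ m → 64 + 127 = 191 bytes.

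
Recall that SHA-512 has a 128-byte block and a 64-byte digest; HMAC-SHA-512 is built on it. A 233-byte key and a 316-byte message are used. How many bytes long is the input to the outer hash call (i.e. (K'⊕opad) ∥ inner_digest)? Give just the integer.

192

Key is 233 > 128 bytes, so it is hashed to 64 bytes then zero-padded to 128: |K'| = 128.
Outer input = (K'⊕opad) ∥ H(inner) → 128 + 64 = 192 bytes.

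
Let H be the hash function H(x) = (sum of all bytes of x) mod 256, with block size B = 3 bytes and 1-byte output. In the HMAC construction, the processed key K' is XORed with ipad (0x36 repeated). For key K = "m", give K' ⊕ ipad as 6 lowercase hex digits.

5b3636

Key "m" = 6d is 1 byte ≤ B = 3; zero-pad to 3 bytes: K' = 6d 00 00.
XOR each byte with 0x36: 6d⊕36=5b, 00⊕36=36, 00⊕36=36.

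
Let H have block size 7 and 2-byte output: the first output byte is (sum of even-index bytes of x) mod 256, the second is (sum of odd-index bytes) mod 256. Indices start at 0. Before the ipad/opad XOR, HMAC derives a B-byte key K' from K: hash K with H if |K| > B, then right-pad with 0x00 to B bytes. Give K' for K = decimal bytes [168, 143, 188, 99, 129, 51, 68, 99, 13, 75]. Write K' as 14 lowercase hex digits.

|K| = 10 > B = 7, so first hash the key.
H(K): even-index sum = 566 mod 256 = 54; odd-index sum = 467 mod 256 = 211 → 36 d3.
Zero-pad H(K) = 36 d3 to 7 bytes: K' = 36 d3 00 00 00 00 00.

36d30000000000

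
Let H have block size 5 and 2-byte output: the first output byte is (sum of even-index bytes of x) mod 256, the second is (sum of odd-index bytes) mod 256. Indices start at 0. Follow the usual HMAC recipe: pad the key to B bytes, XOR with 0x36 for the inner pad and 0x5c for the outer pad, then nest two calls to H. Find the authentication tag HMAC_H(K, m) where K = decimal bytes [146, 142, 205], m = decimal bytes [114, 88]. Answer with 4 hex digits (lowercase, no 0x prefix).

1b5b

Key decimal bytes [146, 142, 205] = 92 8e cd is 3 bytes ≤ B = 5; zero-pad to 5 bytes: K' = 92 8e cd 00 00.
K' ⊕ ipad = a4 b8 fb 36 36.  K' ⊕ opad = ce d2 91 5c 5c.
Inner input = (K'⊕ipad) ∥ m = a4 b8 fb 36 36 ∥ 72 58.
Inner hash: even-index sum = 557 mod 256 = 45; odd-index sum = 352 mod 256 = 96 → 2d 60.
Outer input = (K'⊕opad) ∥ inner = ce d2 91 5c 5c ∥ 2d 60.
Outer hash (tag): even-index sum = 539 mod 256 = 27; odd-index sum = 347 mod 256 = 91 → 1b 5b.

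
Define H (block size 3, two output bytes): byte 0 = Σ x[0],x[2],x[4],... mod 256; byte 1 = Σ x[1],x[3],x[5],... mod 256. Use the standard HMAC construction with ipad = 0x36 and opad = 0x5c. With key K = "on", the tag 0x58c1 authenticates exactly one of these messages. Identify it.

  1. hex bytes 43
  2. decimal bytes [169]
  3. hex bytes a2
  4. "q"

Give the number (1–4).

Key "on" = 6f 6e is 2 bytes ≤ B = 3; zero-pad to 3 bytes: K' = 6f 6e 00.
K' ⊕ ipad = 59 58 36; K' ⊕ opad = 33 32 5c.
m1: inner = H(59 58 36 43) = 8f 9b; tag = H(33 32 5c 8f 9b) = 2ac1
m2: inner = H(59 58 36 a9) = 8f 01; tag = H(33 32 5c 8f 01) = 90c1
m3: inner = H(59 58 36 a2) = 8f fa; tag = H(33 32 5c 8f fa) = 89c1
m4: inner = H(59 58 36 71) = 8f c9; tag = H(33 32 5c 8f c9) = 58c1 ← matches

4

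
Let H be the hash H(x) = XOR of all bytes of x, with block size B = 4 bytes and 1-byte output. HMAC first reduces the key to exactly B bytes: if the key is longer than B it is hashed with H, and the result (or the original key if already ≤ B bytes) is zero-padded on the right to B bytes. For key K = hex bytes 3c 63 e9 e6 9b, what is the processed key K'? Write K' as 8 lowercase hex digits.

|K| = 5 > B = 4, so first hash the key.
H(K): XOR 3c⊕63⊕e9⊕e6⊕9b = cb.
Zero-pad H(K) = cb to 4 bytes: K' = cb 00 00 00.

cb000000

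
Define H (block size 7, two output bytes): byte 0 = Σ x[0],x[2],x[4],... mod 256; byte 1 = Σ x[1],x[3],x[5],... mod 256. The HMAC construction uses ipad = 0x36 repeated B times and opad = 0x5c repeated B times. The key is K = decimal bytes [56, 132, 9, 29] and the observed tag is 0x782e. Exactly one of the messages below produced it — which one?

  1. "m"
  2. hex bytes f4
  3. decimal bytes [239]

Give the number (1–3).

Key decimal bytes [56, 132, 9, 29] = 38 84 09 1d is 4 bytes ≤ B = 7; zero-pad to 7 bytes: K' = 38 84 09 1d 00 00 00.
K' ⊕ ipad = 0e b2 3f 2b 36 36 36; K' ⊕ opad = 64 d8 55 41 5c 5c 5c.
m1: inner = H(0e b2 3f 2b 36 36 36 6d) = b9 80; tag = H(64 d8 55 41 5c 5c 5c b9 80) = f12e
m2: inner = H(0e b2 3f 2b 36 36 36 f4) = b9 07; tag = H(64 d8 55 41 5c 5c 5c b9 07) = 782e ← matches
m3: inner = H(0e b2 3f 2b 36 36 36 ef) = b9 02; tag = H(64 d8 55 41 5c 5c 5c b9 02) = 732e

2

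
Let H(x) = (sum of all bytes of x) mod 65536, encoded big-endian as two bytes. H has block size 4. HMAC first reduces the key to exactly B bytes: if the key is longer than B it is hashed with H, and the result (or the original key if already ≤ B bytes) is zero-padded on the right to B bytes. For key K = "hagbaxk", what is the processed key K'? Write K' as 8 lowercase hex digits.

|K| = 7 > B = 4, so first hash the key.
H(K): sum = 104+97+103+98+97+120+107 = 726 → 02 d6.
Zero-pad H(K) = 02 d6 to 4 bytes: K' = 02 d6 00 00.

02d60000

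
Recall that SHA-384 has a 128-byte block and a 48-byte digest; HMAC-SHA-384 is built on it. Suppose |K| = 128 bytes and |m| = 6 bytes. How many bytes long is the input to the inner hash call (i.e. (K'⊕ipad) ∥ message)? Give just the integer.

Key is 128 ≤ 128 bytes, zero-padded: |K'| = 128.
Inner input = (K'⊕ipad) ∥ m → 128 + 6 = 134 bytes.

134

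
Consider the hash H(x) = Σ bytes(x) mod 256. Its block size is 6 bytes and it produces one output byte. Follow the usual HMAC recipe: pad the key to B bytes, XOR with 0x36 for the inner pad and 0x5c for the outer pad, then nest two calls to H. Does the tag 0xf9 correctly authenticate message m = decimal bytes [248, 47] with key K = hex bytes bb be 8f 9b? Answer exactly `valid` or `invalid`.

Key hex bytes bb be 8f 9b is 4 bytes ≤ B = 6; zero-pad to 6 bytes: K' = bb be 8f 9b 00 00.
K' ⊕ ipad = 8d 88 b9 ad 36 36; K' ⊕ opad = e7 e2 d3 c7 5c 5c.
Inner hash: sum = 141+136+185+173+54+54+248+47 = 1038; mod 256 = 14 → 0e.
Outer hash (recomputed tag): sum = 231+226+211+199+92+92+14 = 1065; mod 256 = 41 → 29.
Recomputed tag = 29; claimed = f9 → mismatch.

invalid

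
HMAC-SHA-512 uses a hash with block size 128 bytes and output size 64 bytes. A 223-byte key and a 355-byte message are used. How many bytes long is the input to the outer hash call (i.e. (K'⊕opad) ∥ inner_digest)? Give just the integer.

Key is 223 > 128 bytes, so it is hashed to 64 bytes then zero-padded to 128: |K'| = 128.
Outer input = (K'⊕opad) ∥ H(inner) → 128 + 64 = 192 bytes.

192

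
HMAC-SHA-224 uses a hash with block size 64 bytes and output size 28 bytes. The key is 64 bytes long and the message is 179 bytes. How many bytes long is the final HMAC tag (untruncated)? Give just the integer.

28

The tag is one SHA-224 digest: 28 bytes.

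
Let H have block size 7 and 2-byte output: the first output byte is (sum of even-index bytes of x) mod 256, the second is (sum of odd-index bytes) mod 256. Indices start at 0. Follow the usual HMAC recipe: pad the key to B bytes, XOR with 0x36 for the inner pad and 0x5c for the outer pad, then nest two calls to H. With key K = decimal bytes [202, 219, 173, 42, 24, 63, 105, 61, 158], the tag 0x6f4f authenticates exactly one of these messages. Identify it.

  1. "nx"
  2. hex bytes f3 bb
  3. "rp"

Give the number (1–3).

Key decimal bytes [202, 219, 173, 42, 24, 63, 105, 61, 158] = ca db ad 2a 18 3f 69 3d 9e is 9 bytes > B = 7, so hash it first: H(key) = 96 81, then zero-pad to 7 bytes: K' = 96 81 00 00 00 00 00.
K' ⊕ ipad = a0 b7 36 36 36 36 36; K' ⊕ opad = ca dd 5c 5c 5c 5c 5c.
m1: inner = H(a0 b7 36 36 36 36 36 6e 78) = ba 91; tag = H(ca dd 5c 5c 5c 5c 5c ba 91) = 6f4f ← matches
m2: inner = H(a0 b7 36 36 36 36 36 f3 bb) = fd 16; tag = H(ca dd 5c 5c 5c 5c 5c fd 16) = f492
m3: inner = H(a0 b7 36 36 36 36 36 72 70) = b2 95; tag = H(ca dd 5c 5c 5c 5c 5c b2 95) = 7347

1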